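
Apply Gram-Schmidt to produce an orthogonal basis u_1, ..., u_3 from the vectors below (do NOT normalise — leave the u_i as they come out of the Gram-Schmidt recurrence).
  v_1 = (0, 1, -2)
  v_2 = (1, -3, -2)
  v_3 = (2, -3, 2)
Orthogonal basis:
  u_1 = (0, 1, -2)
  u_2 = (1, -16/5, -8/5)
  u_3 = (32/23, 8/23, 4/23)

Apply the Gram-Schmidt recurrence
  u_1 = v_1
  u_i = v_i − Σ_{j<i} ((v_i · u_j) / (u_j · u_j)) · u_j.

Step by step this gives:
  u_1 = (0, 1, -2)
  u_2 = (1, -16/5, -8/5)
  u_3 = (32/23, 8/23, 4/23)

Orthogonality check:
  u_2 · u_1 = 0 (should be 0)
  u_3 · u_1 = 0 (should be 0)
  u_3 · u_2 = 0 (should be 0)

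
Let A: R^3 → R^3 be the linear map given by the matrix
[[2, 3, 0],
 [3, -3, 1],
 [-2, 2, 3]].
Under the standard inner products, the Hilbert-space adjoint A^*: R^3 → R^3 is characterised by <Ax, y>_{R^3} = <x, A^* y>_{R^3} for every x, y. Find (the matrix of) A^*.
A^* = A^T =
[[2, 3, -2],
 [3, -3, 2],
 [0, 1, 3]]

For real matrices with standard dot products, the defining identity <Ax, y> = <x, A^* y> gives (Ax)^T y = x^T (A^*) y, i.e. x^T A^T y = x^T (A^*) y. Since this holds for all x, y, we must have A^* = A^T. Therefore
A^* =
[[2, 3, -2],
 [3, -3, 2],
 [0, 1, 3]].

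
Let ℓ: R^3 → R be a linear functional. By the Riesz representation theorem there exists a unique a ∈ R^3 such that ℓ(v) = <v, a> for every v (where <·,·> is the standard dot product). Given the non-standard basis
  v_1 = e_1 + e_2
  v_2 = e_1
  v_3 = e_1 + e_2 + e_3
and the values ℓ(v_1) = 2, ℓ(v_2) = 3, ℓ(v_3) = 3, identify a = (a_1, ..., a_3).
a = (3, -1, 1)

Write a = (a_1, ..., a_3) in the standard basis. For each basis vector v_i, ℓ(v_i) = <v_i, a> is a linear equation in the a_j's. Collect the n equations into a matrix system V a = ℓ, where row i of V is v_i (expressed in the standard basis). Since V is invertible (lower-triangular with 1s on the diagonal, up to permutation), solve by back-substitution:
  V =
[[1, 1, 0],
 [1, 0, 0],
 [1, 1, 1]]
  V a = (2, 3, 3)
Solving gives a = (3, -1, 1).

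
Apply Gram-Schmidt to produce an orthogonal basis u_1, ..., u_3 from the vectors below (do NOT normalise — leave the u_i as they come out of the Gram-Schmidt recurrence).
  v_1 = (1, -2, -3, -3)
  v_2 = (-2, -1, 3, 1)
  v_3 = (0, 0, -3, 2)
Orthogonal basis:
  u_1 = (1, -2, -3, -3)
  u_2 = (-34/23, -47/23, 33/23, -13/23)
  u_3 = (-211/201, -203/201, -115/67, 410/201)

Apply the Gram-Schmidt recurrence
  u_1 = v_1
  u_i = v_i − Σ_{j<i} ((v_i · u_j) / (u_j · u_j)) · u_j.

Step by step this gives:
  u_1 = (1, -2, -3, -3)
  u_2 = (-34/23, -47/23, 33/23, -13/23)
  u_3 = (-211/201, -203/201, -115/67, 410/201)

Orthogonality check:
  u_2 · u_1 = 0 (should be 0)
  u_3 · u_1 = 0 (should be 0)
  u_3 · u_2 = 0 (should be 0)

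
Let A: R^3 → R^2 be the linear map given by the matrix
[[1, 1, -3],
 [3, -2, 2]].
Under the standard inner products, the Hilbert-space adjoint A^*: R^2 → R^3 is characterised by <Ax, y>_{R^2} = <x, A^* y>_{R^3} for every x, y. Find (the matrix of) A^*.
A^* = A^T =
[[1, 3],
 [1, -2],
 [-3, 2]]

For real matrices with standard dot products, the defining identity <Ax, y> = <x, A^* y> gives (Ax)^T y = x^T (A^*) y, i.e. x^T A^T y = x^T (A^*) y. Since this holds for all x, y, we must have A^* = A^T. Therefore
A^* =
[[1, 3],
 [1, -2],
 [-3, 2]].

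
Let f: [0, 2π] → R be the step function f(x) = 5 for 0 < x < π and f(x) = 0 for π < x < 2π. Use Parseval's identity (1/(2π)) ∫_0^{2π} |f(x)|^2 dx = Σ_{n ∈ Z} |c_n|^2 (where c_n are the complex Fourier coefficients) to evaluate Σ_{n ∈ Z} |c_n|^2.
Σ |c_n|^2 = 25/2

Parseval equates the L^2 energy of f (normalised by 1/(2π)) with the ℓ^2 sum of its Fourier coefficients: (1/(2π)) ∫_0^{2π} |f|^2 = Σ |c_n|^2.
Compute the left side: (1/(2π)) [∫_0^π 5^2 dx + ∫_π^{2π} 0^2 dx] = (1/(2π)) · (25π + 0π) = (25 + 0)/2 = 25/2.
So Σ_{n ∈ Z} |c_n|^2 = 25/2.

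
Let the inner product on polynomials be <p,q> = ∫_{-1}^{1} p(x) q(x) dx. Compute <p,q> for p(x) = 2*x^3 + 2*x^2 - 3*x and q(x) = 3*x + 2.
<p,q> = -14/15

Expand the product: p(x)·q(x) = 6*x^4 + 10*x^3 - 5*x^2 - 6*x.
∫_{-1}^{1} of each monomial x^k gives [2/(k+1) if k even, 0 if k odd]. Integrating term-by-term (or equivalently evaluating the antiderivative F(x) = 6*x^5/5 + 5*x^4/2 - 5*x^3/3 - 3*x^2 at the endpoints):
  F(1) − F(−1) = -29/30 − (-1/30) = -14/15.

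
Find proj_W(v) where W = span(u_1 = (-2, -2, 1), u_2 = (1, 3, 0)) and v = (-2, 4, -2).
proj_W(v) = (1/13, 43/13, 10/13)

Set up U = [u_1 | ... | u_2] ∈ R^(3×2). The projector onto W = col(U) is P = U (U^T U)^(-1) U^T.
Compute U^T U =
  [9, -8]
  [-8, 10],
and U^T v = (-6, 10).
Solve U^T U · c = U^T v for the coefficients: c = (10/13, 21/13). The projection is proj_W(v) = U c.
Check: (v - proj_W(v)) · u_1 = 0  (should be 0).
Check: (v - proj_W(v)) · u_2 = 0  (should be 0).
Result: proj_W(v) = (1/13, 43/13, 10/13).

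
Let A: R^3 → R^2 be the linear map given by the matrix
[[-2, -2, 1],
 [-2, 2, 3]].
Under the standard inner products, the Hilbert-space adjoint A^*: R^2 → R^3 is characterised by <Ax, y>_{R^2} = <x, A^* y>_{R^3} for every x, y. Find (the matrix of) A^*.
A^* = A^T =
[[-2, -2],
 [-2, 2],
 [1, 3]]

For real matrices with standard dot products, the defining identity <Ax, y> = <x, A^* y> gives (Ax)^T y = x^T (A^*) y, i.e. x^T A^T y = x^T (A^*) y. Since this holds for all x, y, we must have A^* = A^T. Therefore
A^* =
[[-2, -2],
 [-2, 2],
 [1, 3]].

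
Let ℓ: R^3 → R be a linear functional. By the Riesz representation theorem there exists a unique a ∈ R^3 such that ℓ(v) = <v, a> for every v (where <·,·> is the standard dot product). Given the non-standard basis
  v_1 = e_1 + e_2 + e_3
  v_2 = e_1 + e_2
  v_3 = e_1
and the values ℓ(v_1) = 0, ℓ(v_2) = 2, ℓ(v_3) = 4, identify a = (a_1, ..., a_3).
a = (4, -2, -2)

Write a = (a_1, ..., a_3) in the standard basis. For each basis vector v_i, ℓ(v_i) = <v_i, a> is a linear equation in the a_j's. Collect the n equations into a matrix system V a = ℓ, where row i of V is v_i (expressed in the standard basis). Since V is invertible (lower-triangular with 1s on the diagonal, up to permutation), solve by back-substitution:
  V =
[[1, 1, 1],
 [1, 1, 0],
 [1, 0, 0]]
  V a = (0, 2, 4)
Solving gives a = (4, -2, -2).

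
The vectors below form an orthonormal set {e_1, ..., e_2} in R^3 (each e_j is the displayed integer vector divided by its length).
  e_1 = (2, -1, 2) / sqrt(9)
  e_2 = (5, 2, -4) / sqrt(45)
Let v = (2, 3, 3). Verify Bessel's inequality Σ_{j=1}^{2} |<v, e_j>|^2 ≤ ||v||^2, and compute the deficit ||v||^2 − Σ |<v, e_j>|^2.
Σ |<v, e_j>|^2 = 29/5; ||v||^2 = 22; deficit = 81/5

Write each e_j = u_j / sqrt(<u_j, u_j>) where u_j is the displayed integer vector. Then <v, e_j> = <v, u_j> / sqrt(<u_j, u_j>), so |<v, e_j>|^2 = <v, u_j>^2 / <u_j, u_j>.
Coefficients: <v, e_1> = 7/sqrt(9), <v, e_2> = 4/sqrt(45).
Square and sum: Σ |<v, e_j>|^2 = 29/5.
Compute ||v||^2 = v·v = 22.
Deficit = 22 − 29/5 = 81/5 ≥ 0, confirming Bessel's inequality. (The deficit equals ||v − Σ <v,e_j> e_j||^2, the squared distance from v to span{e_j}.)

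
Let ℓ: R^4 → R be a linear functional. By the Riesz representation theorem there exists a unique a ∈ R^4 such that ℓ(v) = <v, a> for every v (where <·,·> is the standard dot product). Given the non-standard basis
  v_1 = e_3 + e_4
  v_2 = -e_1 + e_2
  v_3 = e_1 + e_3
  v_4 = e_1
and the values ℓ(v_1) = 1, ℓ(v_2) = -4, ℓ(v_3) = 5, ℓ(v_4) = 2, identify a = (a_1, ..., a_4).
a = (2, -2, 3, -2)

Write a = (a_1, ..., a_4) in the standard basis. For each basis vector v_i, ℓ(v_i) = <v_i, a> is a linear equation in the a_j's. Collect the n equations into a matrix system V a = ℓ, where row i of V is v_i (expressed in the standard basis). Since V is invertible (lower-triangular with 1s on the diagonal, up to permutation), solve by back-substitution:
  V =
[[0, 0, 1, 1],
 [-1, 1, 0, 0],
 [1, 0, 1, 0],
 [1, 0, 0, 0]]
  V a = (1, -4, 5, 2)
Solving gives a = (2, -2, 3, -2).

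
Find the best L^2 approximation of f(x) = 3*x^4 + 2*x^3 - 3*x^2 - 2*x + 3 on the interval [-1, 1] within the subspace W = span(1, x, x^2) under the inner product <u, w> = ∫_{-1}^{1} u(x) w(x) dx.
g(x) = -3*x^2/7 - 4*x/5 + 96/35

The best approximation g ∈ W is the orthogonal projection of f onto W. Writing g = a_0 + a_1 x + a_2 x^2, the coefficients solve the normal equations G · a = b where
  G_{ij} = <φ_i, φ_j> and b_i = <f, φ_i>, with φ_0 = 1, φ_1 = x, φ_2 = x^2.
G =
  [2, 0, 2/3]
  [0, 2/3, 0]
  [2/3, 0, 2/5],
b = (26/5, -8/15, 58/35).
Solving gives a_0 = 96/35, a_1 = -4/5, a_2 = -3/7, so
  g(x) = -3*x^2/7 - 4*x/5 + 96/35.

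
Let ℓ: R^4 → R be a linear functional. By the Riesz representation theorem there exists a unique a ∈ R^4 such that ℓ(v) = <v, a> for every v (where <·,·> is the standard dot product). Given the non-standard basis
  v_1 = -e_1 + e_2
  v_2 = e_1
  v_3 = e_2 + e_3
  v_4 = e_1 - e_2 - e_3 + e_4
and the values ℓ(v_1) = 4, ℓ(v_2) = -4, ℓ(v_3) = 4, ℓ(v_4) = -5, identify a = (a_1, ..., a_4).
a = (-4, 0, 4, 3)

Write a = (a_1, ..., a_4) in the standard basis. For each basis vector v_i, ℓ(v_i) = <v_i, a> is a linear equation in the a_j's. Collect the n equations into a matrix system V a = ℓ, where row i of V is v_i (expressed in the standard basis). Since V is invertible (lower-triangular with 1s on the diagonal, up to permutation), solve by back-substitution:
  V =
[[-1, 1, 0, 0],
 [1, 0, 0, 0],
 [0, 1, 1, 0],
 [1, -1, -1, 1]]
  V a = (4, -4, 4, -5)
Solving gives a = (-4, 0, 4, 3).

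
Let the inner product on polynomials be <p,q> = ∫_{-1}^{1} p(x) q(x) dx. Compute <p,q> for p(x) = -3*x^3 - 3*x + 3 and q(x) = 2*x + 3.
<p,q> = 58/5

Expand the product: p(x)·q(x) = -6*x^4 - 9*x^3 - 6*x^2 - 3*x + 9.
∫_{-1}^{1} of each monomial x^k gives [2/(k+1) if k even, 0 if k odd]. Integrating term-by-term (or equivalently evaluating the antiderivative F(x) = -6*x^5/5 - 9*x^4/4 - 2*x^3 - 3*x^2/2 + 9*x at the endpoints):
  F(1) − F(−1) = 41/20 − (-191/20) = 58/5.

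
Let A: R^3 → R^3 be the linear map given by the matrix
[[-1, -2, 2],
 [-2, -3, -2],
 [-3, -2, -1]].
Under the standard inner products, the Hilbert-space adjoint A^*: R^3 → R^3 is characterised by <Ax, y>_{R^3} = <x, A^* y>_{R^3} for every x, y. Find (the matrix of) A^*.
A^* = A^T =
[[-1, -2, -3],
 [-2, -3, -2],
 [2, -2, -1]]

For real matrices with standard dot products, the defining identity <Ax, y> = <x, A^* y> gives (Ax)^T y = x^T (A^*) y, i.e. x^T A^T y = x^T (A^*) y. Since this holds for all x, y, we must have A^* = A^T. Therefore
A^* =
[[-1, -2, -3],
 [-2, -3, -2],
 [2, -2, -1]].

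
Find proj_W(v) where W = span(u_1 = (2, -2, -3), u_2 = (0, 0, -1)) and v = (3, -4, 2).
proj_W(v) = (7/2, -7/2, 2)

Set up U = [u_1 | ... | u_2] ∈ R^(3×2). The projector onto W = col(U) is P = U (U^T U)^(-1) U^T.
Compute U^T U =
  [17, 3]
  [3, 1],
and U^T v = (8, -2).
Solve U^T U · c = U^T v for the coefficients: c = (7/4, -29/4). The projection is proj_W(v) = U c.
Check: (v - proj_W(v)) · u_1 = 0  (should be 0).
Check: (v - proj_W(v)) · u_2 = 0  (should be 0).
Result: proj_W(v) = (7/2, -7/2, 2).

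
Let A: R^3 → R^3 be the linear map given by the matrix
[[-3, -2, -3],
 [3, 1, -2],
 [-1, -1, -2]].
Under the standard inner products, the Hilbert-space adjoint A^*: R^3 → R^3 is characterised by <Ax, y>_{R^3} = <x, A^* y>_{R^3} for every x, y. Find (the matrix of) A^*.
A^* = A^T =
[[-3, 3, -1],
 [-2, 1, -1],
 [-3, -2, -2]]

For real matrices with standard dot products, the defining identity <Ax, y> = <x, A^* y> gives (Ax)^T y = x^T (A^*) y, i.e. x^T A^T y = x^T (A^*) y. Since this holds for all x, y, we must have A^* = A^T. Therefore
A^* =
[[-3, 3, -1],
 [-2, 1, -1],
 [-3, -2, -2]].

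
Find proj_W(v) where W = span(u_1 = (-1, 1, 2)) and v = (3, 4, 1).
proj_W(v) = (-1/2, 1/2, 1)

Set up U = [u_1 | ... | u_1] ∈ R^(3×1). The projector onto W = col(U) is P = U (U^T U)^(-1) U^T.
Compute U^T U =
  [6],
and U^T v = (3).
Solve U^T U · c = U^T v for the coefficients: c = (1/2). The projection is proj_W(v) = U c.
Check: (v - proj_W(v)) · u_1 = 0  (should be 0).
Result: proj_W(v) = (-1/2, 1/2, 1).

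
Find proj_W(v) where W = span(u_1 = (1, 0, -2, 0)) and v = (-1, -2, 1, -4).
proj_W(v) = (-3/5, 0, 6/5, 0)

Set up U = [u_1 | ... | u_1] ∈ R^(4×1). The projector onto W = col(U) is P = U (U^T U)^(-1) U^T.
Compute U^T U =
  [5],
and U^T v = (-3).
Solve U^T U · c = U^T v for the coefficients: c = (-3/5). The projection is proj_W(v) = U c.
Check: (v - proj_W(v)) · u_1 = 0  (should be 0).
Result: proj_W(v) = (-3/5, 0, 6/5, 0).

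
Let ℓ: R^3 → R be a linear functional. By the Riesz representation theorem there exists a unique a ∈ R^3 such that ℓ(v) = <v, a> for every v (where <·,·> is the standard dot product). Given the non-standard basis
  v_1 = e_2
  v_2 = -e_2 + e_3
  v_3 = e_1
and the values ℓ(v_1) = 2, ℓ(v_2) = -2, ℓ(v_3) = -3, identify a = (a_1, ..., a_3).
a = (-3, 2, 0)

Write a = (a_1, ..., a_3) in the standard basis. For each basis vector v_i, ℓ(v_i) = <v_i, a> is a linear equation in the a_j's. Collect the n equations into a matrix system V a = ℓ, where row i of V is v_i (expressed in the standard basis). Since V is invertible (lower-triangular with 1s on the diagonal, up to permutation), solve by back-substitution:
  V =
[[0, 1, 0],
 [0, -1, 1],
 [1, 0, 0]]
  V a = (2, -2, -3)
Solving gives a = (-3, 2, 0).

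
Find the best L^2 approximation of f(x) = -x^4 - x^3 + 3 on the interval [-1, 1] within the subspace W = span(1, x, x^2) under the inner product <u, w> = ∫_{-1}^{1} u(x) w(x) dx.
g(x) = -6*x^2/7 - 3*x/5 + 108/35

The best approximation g ∈ W is the orthogonal projection of f onto W. Writing g = a_0 + a_1 x + a_2 x^2, the coefficients solve the normal equations G · a = b where
  G_{ij} = <φ_i, φ_j> and b_i = <f, φ_i>, with φ_0 = 1, φ_1 = x, φ_2 = x^2.
G =
  [2, 0, 2/3]
  [0, 2/3, 0]
  [2/3, 0, 2/5],
b = (28/5, -2/5, 12/7).
Solving gives a_0 = 108/35, a_1 = -3/5, a_2 = -6/7, so
  g(x) = -6*x^2/7 - 3*x/5 + 108/35.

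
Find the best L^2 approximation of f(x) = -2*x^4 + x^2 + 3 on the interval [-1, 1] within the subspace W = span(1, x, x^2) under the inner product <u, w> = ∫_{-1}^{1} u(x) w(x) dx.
g(x) = 111/35 - 5*x^2/7

The best approximation g ∈ W is the orthogonal projection of f onto W. Writing g = a_0 + a_1 x + a_2 x^2, the coefficients solve the normal equations G · a = b where
  G_{ij} = <φ_i, φ_j> and b_i = <f, φ_i>, with φ_0 = 1, φ_1 = x, φ_2 = x^2.
G =
  [2, 0, 2/3]
  [0, 2/3, 0]
  [2/3, 0, 2/5],
b = (88/15, 0, 64/35).
Solving gives a_0 = 111/35, a_1 = 0, a_2 = -5/7, so
  g(x) = 111/35 - 5*x^2/7.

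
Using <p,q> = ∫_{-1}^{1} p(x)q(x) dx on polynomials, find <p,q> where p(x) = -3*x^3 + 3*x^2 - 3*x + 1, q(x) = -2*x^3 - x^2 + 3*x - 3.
<p,q> = -2032/105

Expand the product: p(x)·q(x) = 6*x^6 - 3*x^5 - 6*x^4 + 19*x^3 - 19*x^2 + 12*x - 3.
∫_{-1}^{1} of each monomial x^k gives [2/(k+1) if k even, 0 if k odd]. Integrating term-by-term (or equivalently evaluating the antiderivative F(x) = 6*x^7/7 - x^6/2 - 6*x^5/5 + 19*x^4/4 - 19*x^3/3 + 6*x^2 - 3*x at the endpoints):
  F(1) − F(−1) = 241/420 − (8369/420) = -2032/105.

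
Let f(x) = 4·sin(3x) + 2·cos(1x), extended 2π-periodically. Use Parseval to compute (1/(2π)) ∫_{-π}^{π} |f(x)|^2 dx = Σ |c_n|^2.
Σ |c_n|^2 = 10

Expand |f|^2 and use orthogonality of {sin(nx), cos(mx)} on [-π, π]:
  ∫_{-π}^{π} sin(nx)^2 dx = π, ∫ cos(mx)^2 dx = π, and cross terms integrate to 0.
So ∫_{-π}^{π} f(x)^2 dx = 4^2 · π + 2^2 · π = (16 + 4)π.
Divide by 2π: (16 + 4)/2 = 10.
By Parseval, this equals Σ |c_n|^2.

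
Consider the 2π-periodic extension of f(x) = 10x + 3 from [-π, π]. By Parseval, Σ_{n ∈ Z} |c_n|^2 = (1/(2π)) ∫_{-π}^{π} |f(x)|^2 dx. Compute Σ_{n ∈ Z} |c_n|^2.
Σ |c_n|^2 = 100π^2/3 + 9

Expand and integrate term by term over [-π, π]:
  ∫ (10x)^2 dx = 100·(2π^3/3); ∫ 2·10·(3)·x dx = 0 (odd integrand); ∫ 3^2 dx = 9·2π.
So (1/(2π)) ∫_{-π}^{π} (10x + 3)^2 dx = 100π^2/3 + 9 = 100π^2/3 + 9.
Parseval ⇒ Σ |c_n|^2 = 100π^2/3 + 9.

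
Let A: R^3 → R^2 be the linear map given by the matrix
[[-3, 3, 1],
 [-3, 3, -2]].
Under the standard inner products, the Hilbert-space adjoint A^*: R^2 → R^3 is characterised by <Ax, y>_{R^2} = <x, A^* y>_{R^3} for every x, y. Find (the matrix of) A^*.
A^* = A^T =
[[-3, -3],
 [3, 3],
 [1, -2]]

For real matrices with standard dot products, the defining identity <Ax, y> = <x, A^* y> gives (Ax)^T y = x^T (A^*) y, i.e. x^T A^T y = x^T (A^*) y. Since this holds for all x, y, we must have A^* = A^T. Therefore
A^* =
[[-3, -3],
 [3, 3],
 [1, -2]].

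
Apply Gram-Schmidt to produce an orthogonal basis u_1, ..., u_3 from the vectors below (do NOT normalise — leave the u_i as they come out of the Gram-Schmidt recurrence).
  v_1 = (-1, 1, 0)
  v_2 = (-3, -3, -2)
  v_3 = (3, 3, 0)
Orthogonal basis:
  u_1 = (-1, 1, 0)
  u_2 = (-3, -3, -2)
  u_3 = (6/11, 6/11, -18/11)

Apply the Gram-Schmidt recurrence
  u_1 = v_1
  u_i = v_i − Σ_{j<i} ((v_i · u_j) / (u_j · u_j)) · u_j.

Step by step this gives:
  u_1 = (-1, 1, 0)
  u_2 = (-3, -3, -2)
  u_3 = (6/11, 6/11, -18/11)

Orthogonality check:
  u_2 · u_1 = 0 (should be 0)
  u_3 · u_1 = 0 (should be 0)
  u_3 · u_2 = 0 (should be 0)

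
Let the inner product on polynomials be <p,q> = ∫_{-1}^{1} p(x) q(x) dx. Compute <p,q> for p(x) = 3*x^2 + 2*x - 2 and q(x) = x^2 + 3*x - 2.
<p,q> = 118/15

Expand the product: p(x)·q(x) = 3*x^4 + 11*x^3 - 2*x^2 - 10*x + 4.
∫_{-1}^{1} of each monomial x^k gives [2/(k+1) if k even, 0 if k odd]. Integrating term-by-term (or equivalently evaluating the antiderivative F(x) = 3*x^5/5 + 11*x^4/4 - 2*x^3/3 - 5*x^2 + 4*x at the endpoints):
  F(1) − F(−1) = 101/60 − (-371/60) = 118/15.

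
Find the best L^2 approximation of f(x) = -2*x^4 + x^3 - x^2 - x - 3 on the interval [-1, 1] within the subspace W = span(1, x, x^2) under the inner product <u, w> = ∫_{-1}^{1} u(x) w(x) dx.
g(x) = -19*x^2/7 - 2*x/5 - 99/35

The best approximation g ∈ W is the orthogonal projection of f onto W. Writing g = a_0 + a_1 x + a_2 x^2, the coefficients solve the normal equations G · a = b where
  G_{ij} = <φ_i, φ_j> and b_i = <f, φ_i>, with φ_0 = 1, φ_1 = x, φ_2 = x^2.
G =
  [2, 0, 2/3]
  [0, 2/3, 0]
  [2/3, 0, 2/5],
b = (-112/15, -4/15, -104/35).
Solving gives a_0 = -99/35, a_1 = -2/5, a_2 = -19/7, so
  g(x) = -19*x^2/7 - 2*x/5 - 99/35.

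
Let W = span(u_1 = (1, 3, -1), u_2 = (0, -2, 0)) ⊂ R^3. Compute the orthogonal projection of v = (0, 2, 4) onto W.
proj_W(v) = (-2, 2, 2)

Set up U = [u_1 | ... | u_2] ∈ R^(3×2). The projector onto W = col(U) is P = U (U^T U)^(-1) U^T.
Compute U^T U =
  [11, -6]
  [-6, 4],
and U^T v = (2, -4).
Solve U^T U · c = U^T v for the coefficients: c = (-2, -4). The projection is proj_W(v) = U c.
Check: (v - proj_W(v)) · u_1 = 0  (should be 0).
Check: (v - proj_W(v)) · u_2 = 0  (should be 0).
Result: proj_W(v) = (-2, 2, 2).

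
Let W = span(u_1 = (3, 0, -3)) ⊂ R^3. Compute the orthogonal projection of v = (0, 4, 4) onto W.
proj_W(v) = (-2, 0, 2)

Set up U = [u_1 | ... | u_1] ∈ R^(3×1). The projector onto W = col(U) is P = U (U^T U)^(-1) U^T.
Compute U^T U =
  [18],
and U^T v = (-12).
Solve U^T U · c = U^T v for the coefficients: c = (-2/3). The projection is proj_W(v) = U c.
Check: (v - proj_W(v)) · u_1 = 0  (should be 0).
Result: proj_W(v) = (-2, 0, 2).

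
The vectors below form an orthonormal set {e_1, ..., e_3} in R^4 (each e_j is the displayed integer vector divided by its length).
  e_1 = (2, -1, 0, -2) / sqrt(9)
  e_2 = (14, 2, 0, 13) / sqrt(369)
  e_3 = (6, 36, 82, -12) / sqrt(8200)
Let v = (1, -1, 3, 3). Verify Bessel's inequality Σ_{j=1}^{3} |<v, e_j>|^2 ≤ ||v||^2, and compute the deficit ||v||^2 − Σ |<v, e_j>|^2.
Σ |<v, e_j>|^2 = 12; ||v||^2 = 20; deficit = 8

Write each e_j = u_j / sqrt(<u_j, u_j>) where u_j is the displayed integer vector. Then <v, e_j> = <v, u_j> / sqrt(<u_j, u_j>), so |<v, e_j>|^2 = <v, u_j>^2 / <u_j, u_j>.
Coefficients: <v, e_1> = -3/sqrt(9), <v, e_2> = 51/sqrt(369), <v, e_3> = 180/sqrt(8200).
Square and sum: Σ |<v, e_j>|^2 = 12.
Compute ||v||^2 = v·v = 20.
Deficit = 20 − 12 = 8 ≥ 0, confirming Bessel's inequality. (The deficit equals ||v − Σ <v,e_j> e_j||^2, the squared distance from v to span{e_j}.)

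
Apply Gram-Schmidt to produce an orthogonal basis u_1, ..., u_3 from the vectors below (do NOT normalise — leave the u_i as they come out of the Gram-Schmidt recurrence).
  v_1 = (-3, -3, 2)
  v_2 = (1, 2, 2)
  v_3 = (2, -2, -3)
Orthogonal basis:
  u_1 = (-3, -3, 2)
  u_2 = (7/22, 29/22, 27/11)
  u_3 = (270/173, -216/173, 81/173)

Apply the Gram-Schmidt recurrence
  u_1 = v_1
  u_i = v_i − Σ_{j<i} ((v_i · u_j) / (u_j · u_j)) · u_j.

Step by step this gives:
  u_1 = (-3, -3, 2)
  u_2 = (7/22, 29/22, 27/11)
  u_3 = (270/173, -216/173, 81/173)

Orthogonality check:
  u_2 · u_1 = 0 (should be 0)
  u_3 · u_1 = 0 (should be 0)
  u_3 · u_2 = 0 (should be 0)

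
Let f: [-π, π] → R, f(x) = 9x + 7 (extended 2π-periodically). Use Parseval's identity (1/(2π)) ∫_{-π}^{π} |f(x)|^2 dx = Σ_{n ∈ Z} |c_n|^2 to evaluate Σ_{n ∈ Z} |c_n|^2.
Σ |c_n|^2 = 27π^2 + 49

Expand and integrate term by term over [-π, π]:
  ∫ (9x)^2 dx = 81·(2π^3/3); ∫ 2·9·(7)·x dx = 0 (odd integrand); ∫ 7^2 dx = 49·2π.
So (1/(2π)) ∫_{-π}^{π} (9x + 7)^2 dx = 81π^2/3 + 49 = 27π^2 + 49.
Parseval ⇒ Σ |c_n|^2 = 27π^2 + 49.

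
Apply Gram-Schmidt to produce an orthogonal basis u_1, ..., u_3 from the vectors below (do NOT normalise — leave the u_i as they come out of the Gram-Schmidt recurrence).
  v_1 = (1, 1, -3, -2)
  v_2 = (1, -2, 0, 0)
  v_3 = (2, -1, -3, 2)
Orthogonal basis:
  u_1 = (1, 1, -3, -2)
  u_2 = (16/15, -29/15, -1/5, -2/15)
  u_3 = (24/37, 12/37, -60/37, 108/37)

Apply the Gram-Schmidt recurrence
  u_1 = v_1
  u_i = v_i − Σ_{j<i} ((v_i · u_j) / (u_j · u_j)) · u_j.

Step by step this gives:
  u_1 = (1, 1, -3, -2)
  u_2 = (16/15, -29/15, -1/5, -2/15)
  u_3 = (24/37, 12/37, -60/37, 108/37)

Orthogonality check:
  u_2 · u_1 = 0 (should be 0)
  u_3 · u_1 = 0 (should be 0)
  u_3 · u_2 = 0 (should be 0)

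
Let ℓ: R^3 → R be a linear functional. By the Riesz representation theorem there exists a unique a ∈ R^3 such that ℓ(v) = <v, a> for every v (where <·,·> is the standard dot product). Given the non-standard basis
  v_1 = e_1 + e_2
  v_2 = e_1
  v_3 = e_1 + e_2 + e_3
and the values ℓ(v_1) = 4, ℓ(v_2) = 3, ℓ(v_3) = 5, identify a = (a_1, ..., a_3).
a = (3, 1, 1)

Write a = (a_1, ..., a_3) in the standard basis. For each basis vector v_i, ℓ(v_i) = <v_i, a> is a linear equation in the a_j's. Collect the n equations into a matrix system V a = ℓ, where row i of V is v_i (expressed in the standard basis). Since V is invertible (lower-triangular with 1s on the diagonal, up to permutation), solve by back-substitution:
  V =
[[1, 1, 0],
 [1, 0, 0],
 [1, 1, 1]]
  V a = (4, 3, 5)
Solving gives a = (3, 1, 1).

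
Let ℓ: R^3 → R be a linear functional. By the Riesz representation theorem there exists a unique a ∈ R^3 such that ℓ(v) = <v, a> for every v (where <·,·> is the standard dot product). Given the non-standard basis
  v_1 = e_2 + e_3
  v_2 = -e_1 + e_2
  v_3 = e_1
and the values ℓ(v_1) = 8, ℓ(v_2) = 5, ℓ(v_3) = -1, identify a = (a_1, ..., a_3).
a = (-1, 4, 4)

Write a = (a_1, ..., a_3) in the standard basis. For each basis vector v_i, ℓ(v_i) = <v_i, a> is a linear equation in the a_j's. Collect the n equations into a matrix system V a = ℓ, where row i of V is v_i (expressed in the standard basis). Since V is invertible (lower-triangular with 1s on the diagonal, up to permutation), solve by back-substitution:
  V =
[[0, 1, 1],
 [-1, 1, 0],
 [1, 0, 0]]
  V a = (8, 5, -1)
Solving gives a = (-1, 4, 4).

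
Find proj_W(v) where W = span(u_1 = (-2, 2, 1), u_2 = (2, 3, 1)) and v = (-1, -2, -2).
proj_W(v) = (-8/9, -22/9, -8/9)

Set up U = [u_1 | ... | u_2] ∈ R^(3×2). The projector onto W = col(U) is P = U (U^T U)^(-1) U^T.
Compute U^T U =
  [9, 3]
  [3, 14],
and U^T v = (-4, -10).
Solve U^T U · c = U^T v for the coefficients: c = (-2/9, -2/3). The projection is proj_W(v) = U c.
Check: (v - proj_W(v)) · u_1 = 0  (should be 0).
Check: (v - proj_W(v)) · u_2 = 0  (should be 0).
Result: proj_W(v) = (-8/9, -22/9, -8/9).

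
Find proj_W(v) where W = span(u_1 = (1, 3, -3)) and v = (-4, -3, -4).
proj_W(v) = (-1/19, -3/19, 3/19)

Set up U = [u_1 | ... | u_1] ∈ R^(3×1). The projector onto W = col(U) is P = U (U^T U)^(-1) U^T.
Compute U^T U =
  [19],
and U^T v = (-1).
Solve U^T U · c = U^T v for the coefficients: c = (-1/19). The projection is proj_W(v) = U c.
Check: (v - proj_W(v)) · u_1 = 0  (should be 0).
Result: proj_W(v) = (-1/19, -3/19, 3/19).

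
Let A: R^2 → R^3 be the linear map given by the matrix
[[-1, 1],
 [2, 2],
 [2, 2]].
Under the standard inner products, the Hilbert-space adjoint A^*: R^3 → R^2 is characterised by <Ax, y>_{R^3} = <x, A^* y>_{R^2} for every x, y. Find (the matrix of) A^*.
A^* = A^T =
[[-1, 2, 2],
 [1, 2, 2]]

For real matrices with standard dot products, the defining identity <Ax, y> = <x, A^* y> gives (Ax)^T y = x^T (A^*) y, i.e. x^T A^T y = x^T (A^*) y. Since this holds for all x, y, we must have A^* = A^T. Therefore
A^* =
[[-1, 2, 2],
 [1, 2, 2]].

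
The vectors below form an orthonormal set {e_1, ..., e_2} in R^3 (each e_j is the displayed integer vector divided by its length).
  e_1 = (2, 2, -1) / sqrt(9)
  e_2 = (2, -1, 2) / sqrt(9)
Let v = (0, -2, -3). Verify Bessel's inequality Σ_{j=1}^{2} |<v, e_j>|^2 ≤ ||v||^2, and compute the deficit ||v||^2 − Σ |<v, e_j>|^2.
Σ |<v, e_j>|^2 = 17/9; ||v||^2 = 13; deficit = 100/9

Write each e_j = u_j / sqrt(<u_j, u_j>) where u_j is the displayed integer vector. Then <v, e_j> = <v, u_j> / sqrt(<u_j, u_j>), so |<v, e_j>|^2 = <v, u_j>^2 / <u_j, u_j>.
Coefficients: <v, e_1> = -1/sqrt(9), <v, e_2> = -4/sqrt(9).
Square and sum: Σ |<v, e_j>|^2 = 17/9.
Compute ||v||^2 = v·v = 13.
Deficit = 13 − 17/9 = 100/9 ≥ 0, confirming Bessel's inequality. (The deficit equals ||v − Σ <v,e_j> e_j||^2, the squared distance from v to span{e_j}.)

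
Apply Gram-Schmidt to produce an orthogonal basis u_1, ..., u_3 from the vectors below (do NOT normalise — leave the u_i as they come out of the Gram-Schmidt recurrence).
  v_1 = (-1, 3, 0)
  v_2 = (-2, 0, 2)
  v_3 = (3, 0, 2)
Orthogonal basis:
  u_1 = (-1, 3, 0)
  u_2 = (-9/5, -3/5, 2)
  u_3 = (45/19, 15/19, 45/19)

Apply the Gram-Schmidt recurrence
  u_1 = v_1
  u_i = v_i − Σ_{j<i} ((v_i · u_j) / (u_j · u_j)) · u_j.

Step by step this gives:
  u_1 = (-1, 3, 0)
  u_2 = (-9/5, -3/5, 2)
  u_3 = (45/19, 15/19, 45/19)

Orthogonality check:
  u_2 · u_1 = 0 (should be 0)
  u_3 · u_1 = 0 (should be 0)
  u_3 · u_2 = 0 (should be 0)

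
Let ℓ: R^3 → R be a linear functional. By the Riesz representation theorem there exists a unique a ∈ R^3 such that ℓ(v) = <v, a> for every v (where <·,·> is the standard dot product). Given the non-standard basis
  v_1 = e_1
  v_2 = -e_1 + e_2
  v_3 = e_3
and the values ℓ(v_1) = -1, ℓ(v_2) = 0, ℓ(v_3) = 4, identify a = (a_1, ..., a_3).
a = (-1, -1, 4)

Write a = (a_1, ..., a_3) in the standard basis. For each basis vector v_i, ℓ(v_i) = <v_i, a> is a linear equation in the a_j's. Collect the n equations into a matrix system V a = ℓ, where row i of V is v_i (expressed in the standard basis). Since V is invertible (lower-triangular with 1s on the diagonal, up to permutation), solve by back-substitution:
  V =
[[1, 0, 0],
 [-1, 1, 0],
 [0, 0, 1]]
  V a = (-1, 0, 4)
Solving gives a = (-1, -1, 4).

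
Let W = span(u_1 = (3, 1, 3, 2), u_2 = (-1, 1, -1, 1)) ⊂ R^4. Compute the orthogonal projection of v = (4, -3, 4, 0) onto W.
proj_W(v) = (343/83, -139/83, 343/83, -88/83)

Set up U = [u_1 | ... | u_2] ∈ R^(4×2). The projector onto W = col(U) is P = U (U^T U)^(-1) U^T.
Compute U^T U =
  [23, -3]
  [-3, 4],
and U^T v = (21, -11).
Solve U^T U · c = U^T v for the coefficients: c = (51/83, -190/83). The projection is proj_W(v) = U c.
Check: (v - proj_W(v)) · u_1 = 0  (should be 0).
Check: (v - proj_W(v)) · u_2 = 0  (should be 0).
Result: proj_W(v) = (343/83, -139/83, 343/83, -88/83).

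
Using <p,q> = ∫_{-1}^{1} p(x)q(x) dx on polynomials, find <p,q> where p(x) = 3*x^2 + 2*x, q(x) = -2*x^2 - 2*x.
<p,q> = -76/15

Expand the product: p(x)·q(x) = -6*x^4 - 10*x^3 - 4*x^2.
∫_{-1}^{1} of each monomial x^k gives [2/(k+1) if k even, 0 if k odd]. Integrating term-by-term (or equivalently evaluating the antiderivative F(x) = -6*x^5/5 - 5*x^4/2 - 4*x^3/3 at the endpoints):
  F(1) − F(−1) = -151/30 − (1/30) = -76/15.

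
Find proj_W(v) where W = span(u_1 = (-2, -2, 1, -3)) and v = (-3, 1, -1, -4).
proj_W(v) = (-5/3, -5/3, 5/6, -5/2)

Set up U = [u_1 | ... | u_1] ∈ R^(4×1). The projector onto W = col(U) is P = U (U^T U)^(-1) U^T.
Compute U^T U =
  [18],
and U^T v = (15).
Solve U^T U · c = U^T v for the coefficients: c = (5/6). The projection is proj_W(v) = U c.
Check: (v - proj_W(v)) · u_1 = 0  (should be 0).
Result: proj_W(v) = (-5/3, -5/3, 5/6, -5/2).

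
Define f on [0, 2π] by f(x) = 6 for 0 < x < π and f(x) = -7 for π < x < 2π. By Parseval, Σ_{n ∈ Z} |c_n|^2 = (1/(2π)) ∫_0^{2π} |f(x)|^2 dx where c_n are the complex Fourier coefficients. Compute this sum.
Σ |c_n|^2 = 85/2

Parseval equates the L^2 energy of f (normalised by 1/(2π)) with the ℓ^2 sum of its Fourier coefficients: (1/(2π)) ∫_0^{2π} |f|^2 = Σ |c_n|^2.
Compute the left side: (1/(2π)) [∫_0^π 6^2 dx + ∫_π^{2π} (-7)^2 dx] = (1/(2π)) · (36π + 49π) = (36 + 49)/2 = 85/2.
So Σ_{n ∈ Z} |c_n|^2 = 85/2.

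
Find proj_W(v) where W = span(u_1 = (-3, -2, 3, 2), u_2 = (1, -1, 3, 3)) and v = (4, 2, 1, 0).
proj_W(v) = (217/54, 29/27, -1/6, 23/27)

Set up U = [u_1 | ... | u_2] ∈ R^(4×2). The projector onto W = col(U) is P = U (U^T U)^(-1) U^T.
Compute U^T U =
  [26, 14]
  [14, 20],
and U^T v = (-13, 5).
Solve U^T U · c = U^T v for the coefficients: c = (-55/54, 26/27). The projection is proj_W(v) = U c.
Check: (v - proj_W(v)) · u_1 = 0  (should be 0).
Check: (v - proj_W(v)) · u_2 = 0  (should be 0).
Result: proj_W(v) = (217/54, 29/27, -1/6, 23/27).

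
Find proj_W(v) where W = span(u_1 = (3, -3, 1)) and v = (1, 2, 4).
proj_W(v) = (3/19, -3/19, 1/19)

Set up U = [u_1 | ... | u_1] ∈ R^(3×1). The projector onto W = col(U) is P = U (U^T U)^(-1) U^T.
Compute U^T U =
  [19],
and U^T v = (1).
Solve U^T U · c = U^T v for the coefficients: c = (1/19). The projection is proj_W(v) = U c.
Check: (v - proj_W(v)) · u_1 = 0  (should be 0).
Result: proj_W(v) = (3/19, -3/19, 1/19).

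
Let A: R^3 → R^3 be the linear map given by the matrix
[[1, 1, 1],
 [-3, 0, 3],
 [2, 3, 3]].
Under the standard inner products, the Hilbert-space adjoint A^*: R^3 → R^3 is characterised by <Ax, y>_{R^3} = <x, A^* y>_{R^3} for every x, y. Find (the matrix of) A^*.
A^* = A^T =
[[1, -3, 2],
 [1, 0, 3],
 [1, 3, 3]]

For real matrices with standard dot products, the defining identity <Ax, y> = <x, A^* y> gives (Ax)^T y = x^T (A^*) y, i.e. x^T A^T y = x^T (A^*) y. Since this holds for all x, y, we must have A^* = A^T. Therefore
A^* =
[[1, -3, 2],
 [1, 0, 3],
 [1, 3, 3]].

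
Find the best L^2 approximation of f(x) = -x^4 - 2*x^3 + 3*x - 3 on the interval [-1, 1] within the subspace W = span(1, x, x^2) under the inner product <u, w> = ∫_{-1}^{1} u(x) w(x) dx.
g(x) = -6*x^2/7 + 9*x/5 - 102/35

The best approximation g ∈ W is the orthogonal projection of f onto W. Writing g = a_0 + a_1 x + a_2 x^2, the coefficients solve the normal equations G · a = b where
  G_{ij} = <φ_i, φ_j> and b_i = <f, φ_i>, with φ_0 = 1, φ_1 = x, φ_2 = x^2.
G =
  [2, 0, 2/3]
  [0, 2/3, 0]
  [2/3, 0, 2/5],
b = (-32/5, 6/5, -16/7).
Solving gives a_0 = -102/35, a_1 = 9/5, a_2 = -6/7, so
  g(x) = -6*x^2/7 + 9*x/5 - 102/35.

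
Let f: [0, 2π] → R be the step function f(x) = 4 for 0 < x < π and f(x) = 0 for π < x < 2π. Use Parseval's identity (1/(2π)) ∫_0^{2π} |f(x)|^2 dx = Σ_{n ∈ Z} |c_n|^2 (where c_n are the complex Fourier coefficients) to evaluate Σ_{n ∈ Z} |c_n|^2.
Σ |c_n|^2 = 8

Parseval equates the L^2 energy of f (normalised by 1/(2π)) with the ℓ^2 sum of its Fourier coefficients: (1/(2π)) ∫_0^{2π} |f|^2 = Σ |c_n|^2.
Compute the left side: (1/(2π)) [∫_0^π 4^2 dx + ∫_π^{2π} 0^2 dx] = (1/(2π)) · (16π + 0π) = (16 + 0)/2 = 8.
So Σ_{n ∈ Z} |c_n|^2 = 8.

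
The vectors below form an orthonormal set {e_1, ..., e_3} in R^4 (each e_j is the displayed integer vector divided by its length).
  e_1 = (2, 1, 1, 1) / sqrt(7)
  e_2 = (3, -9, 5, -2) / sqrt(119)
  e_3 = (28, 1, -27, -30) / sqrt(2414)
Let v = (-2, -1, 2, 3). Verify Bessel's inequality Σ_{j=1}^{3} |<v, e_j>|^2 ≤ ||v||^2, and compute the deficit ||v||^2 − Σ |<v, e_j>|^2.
Σ |<v, e_j>|^2 = 2435/142; ||v||^2 = 18; deficit = 121/142

Write each e_j = u_j / sqrt(<u_j, u_j>) where u_j is the displayed integer vector. Then <v, e_j> = <v, u_j> / sqrt(<u_j, u_j>), so |<v, e_j>|^2 = <v, u_j>^2 / <u_j, u_j>.
Coefficients: <v, e_1> = 0/sqrt(7), <v, e_2> = 7/sqrt(119), <v, e_3> = -201/sqrt(2414).
Square and sum: Σ |<v, e_j>|^2 = 2435/142.
Compute ||v||^2 = v·v = 18.
Deficit = 18 − 2435/142 = 121/142 ≥ 0, confirming Bessel's inequality. (The deficit equals ||v − Σ <v,e_j> e_j||^2, the squared distance from v to span{e_j}.)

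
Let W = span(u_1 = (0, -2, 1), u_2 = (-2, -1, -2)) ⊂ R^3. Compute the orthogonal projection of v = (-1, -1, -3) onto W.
proj_W(v) = (-2, -3/5, -11/5)

Set up U = [u_1 | ... | u_2] ∈ R^(3×2). The projector onto W = col(U) is P = U (U^T U)^(-1) U^T.
Compute U^T U =
  [5, 0]
  [0, 9],
and U^T v = (-1, 9).
Solve U^T U · c = U^T v for the coefficients: c = (-1/5, 1). The projection is proj_W(v) = U c.
Check: (v - proj_W(v)) · u_1 = 0  (should be 0).
Check: (v - proj_W(v)) · u_2 = 0  (should be 0).
Result: proj_W(v) = (-2, -3/5, -11/5).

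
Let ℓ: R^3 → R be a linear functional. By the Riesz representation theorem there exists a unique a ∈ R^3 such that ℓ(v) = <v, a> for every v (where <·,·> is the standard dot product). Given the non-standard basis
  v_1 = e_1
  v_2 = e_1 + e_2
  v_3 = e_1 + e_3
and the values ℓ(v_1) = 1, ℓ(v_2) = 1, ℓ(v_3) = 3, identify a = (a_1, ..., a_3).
a = (1, 0, 2)

Write a = (a_1, ..., a_3) in the standard basis. For each basis vector v_i, ℓ(v_i) = <v_i, a> is a linear equation in the a_j's. Collect the n equations into a matrix system V a = ℓ, where row i of V is v_i (expressed in the standard basis). Since V is invertible (lower-triangular with 1s on the diagonal, up to permutation), solve by back-substitution:
  V =
[[1, 0, 0],
 [1, 1, 0],
 [1, 0, 1]]
  V a = (1, 1, 3)
Solving gives a = (1, 0, 2).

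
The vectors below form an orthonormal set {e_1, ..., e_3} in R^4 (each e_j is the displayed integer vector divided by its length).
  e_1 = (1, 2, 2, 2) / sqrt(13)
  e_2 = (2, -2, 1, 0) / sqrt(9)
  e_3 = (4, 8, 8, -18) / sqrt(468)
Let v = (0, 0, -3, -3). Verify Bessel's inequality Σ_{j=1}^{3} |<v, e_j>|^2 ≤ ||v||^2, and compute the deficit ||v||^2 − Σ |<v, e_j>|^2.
Σ |<v, e_j>|^2 = 14; ||v||^2 = 18; deficit = 4

Write each e_j = u_j / sqrt(<u_j, u_j>) where u_j is the displayed integer vector. Then <v, e_j> = <v, u_j> / sqrt(<u_j, u_j>), so |<v, e_j>|^2 = <v, u_j>^2 / <u_j, u_j>.
Coefficients: <v, e_1> = -12/sqrt(13), <v, e_2> = -3/sqrt(9), <v, e_3> = 30/sqrt(468).
Square and sum: Σ |<v, e_j>|^2 = 14.
Compute ||v||^2 = v·v = 18.
Deficit = 18 − 14 = 4 ≥ 0, confirming Bessel's inequality. (The deficit equals ||v − Σ <v,e_j> e_j||^2, the squared distance from v to span{e_j}.)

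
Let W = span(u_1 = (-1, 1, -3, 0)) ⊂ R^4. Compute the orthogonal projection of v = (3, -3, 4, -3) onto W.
proj_W(v) = (18/11, -18/11, 54/11, 0)

Set up U = [u_1 | ... | u_1] ∈ R^(4×1). The projector onto W = col(U) is P = U (U^T U)^(-1) U^T.
Compute U^T U =
  [11],
and U^T v = (-18).
Solve U^T U · c = U^T v for the coefficients: c = (-18/11). The projection is proj_W(v) = U c.
Check: (v - proj_W(v)) · u_1 = 0  (should be 0).
Result: proj_W(v) = (18/11, -18/11, 54/11, 0).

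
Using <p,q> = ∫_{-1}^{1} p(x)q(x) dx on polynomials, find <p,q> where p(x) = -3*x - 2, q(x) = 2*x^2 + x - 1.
<p,q> = -2/3

Expand the product: p(x)·q(x) = -6*x^3 - 7*x^2 + x + 2.
∫_{-1}^{1} of each monomial x^k gives [2/(k+1) if k even, 0 if k odd]. Integrating term-by-term (or equivalently evaluating the antiderivative F(x) = -3*x^4/2 - 7*x^3/3 + x^2/2 + 2*x at the endpoints):
  F(1) − F(−1) = -4/3 − (-2/3) = -2/3.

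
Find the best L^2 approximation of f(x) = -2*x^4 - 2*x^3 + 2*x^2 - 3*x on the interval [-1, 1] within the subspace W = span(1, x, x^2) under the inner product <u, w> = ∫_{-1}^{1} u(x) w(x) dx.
g(x) = 2*x^2/7 - 21*x/5 + 6/35

The best approximation g ∈ W is the orthogonal projection of f onto W. Writing g = a_0 + a_1 x + a_2 x^2, the coefficients solve the normal equations G · a = b where
  G_{ij} = <φ_i, φ_j> and b_i = <f, φ_i>, with φ_0 = 1, φ_1 = x, φ_2 = x^2.
G =
  [2, 0, 2/3]
  [0, 2/3, 0]
  [2/3, 0, 2/5],
b = (8/15, -14/5, 8/35).
Solving gives a_0 = 6/35, a_1 = -21/5, a_2 = 2/7, so
  g(x) = 2*x^2/7 - 21*x/5 + 6/35.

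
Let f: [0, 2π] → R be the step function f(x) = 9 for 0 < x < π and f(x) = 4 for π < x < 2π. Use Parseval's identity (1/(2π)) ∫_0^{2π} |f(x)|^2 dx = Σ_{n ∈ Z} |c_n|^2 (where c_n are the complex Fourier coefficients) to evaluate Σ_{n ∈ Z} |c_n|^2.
Σ |c_n|^2 = 97/2

Parseval equates the L^2 energy of f (normalised by 1/(2π)) with the ℓ^2 sum of its Fourier coefficients: (1/(2π)) ∫_0^{2π} |f|^2 = Σ |c_n|^2.
Compute the left side: (1/(2π)) [∫_0^π 9^2 dx + ∫_π^{2π} 4^2 dx] = (1/(2π)) · (81π + 16π) = (81 + 16)/2 = 97/2.
So Σ_{n ∈ Z} |c_n|^2 = 97/2.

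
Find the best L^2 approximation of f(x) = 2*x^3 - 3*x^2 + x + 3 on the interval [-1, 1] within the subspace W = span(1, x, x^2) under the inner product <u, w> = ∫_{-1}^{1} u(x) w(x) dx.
g(x) = -3*x^2 + 11*x/5 + 3

The best approximation g ∈ W is the orthogonal projection of f onto W. Writing g = a_0 + a_1 x + a_2 x^2, the coefficients solve the normal equations G · a = b where
  G_{ij} = <φ_i, φ_j> and b_i = <f, φ_i>, with φ_0 = 1, φ_1 = x, φ_2 = x^2.
G =
  [2, 0, 2/3]
  [0, 2/3, 0]
  [2/3, 0, 2/5],
b = (4, 22/15, 4/5).
Solving gives a_0 = 3, a_1 = 11/5, a_2 = -3, so
  g(x) = -3*x^2 + 11*x/5 + 3.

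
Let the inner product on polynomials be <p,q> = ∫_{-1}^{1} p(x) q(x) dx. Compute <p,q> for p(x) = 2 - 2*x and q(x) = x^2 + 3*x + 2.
<p,q> = 16/3

Expand the product: p(x)·q(x) = -2*x^3 - 4*x^2 + 2*x + 4.
∫_{-1}^{1} of each monomial x^k gives [2/(k+1) if k even, 0 if k odd]. Integrating term-by-term (or equivalently evaluating the antiderivative F(x) = -x^4/2 - 4*x^3/3 + x^2 + 4*x at the endpoints):
  F(1) − F(−1) = 19/6 − (-13/6) = 16/3.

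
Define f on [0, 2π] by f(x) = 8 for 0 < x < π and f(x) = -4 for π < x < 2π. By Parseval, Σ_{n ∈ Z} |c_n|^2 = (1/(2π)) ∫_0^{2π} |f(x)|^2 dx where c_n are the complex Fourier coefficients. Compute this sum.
Σ |c_n|^2 = 40

Parseval equates the L^2 energy of f (normalised by 1/(2π)) with the ℓ^2 sum of its Fourier coefficients: (1/(2π)) ∫_0^{2π} |f|^2 = Σ |c_n|^2.
Compute the left side: (1/(2π)) [∫_0^π 8^2 dx + ∫_π^{2π} (-4)^2 dx] = (1/(2π)) · (64π + 16π) = (64 + 16)/2 = 40.
So Σ_{n ∈ Z} |c_n|^2 = 40.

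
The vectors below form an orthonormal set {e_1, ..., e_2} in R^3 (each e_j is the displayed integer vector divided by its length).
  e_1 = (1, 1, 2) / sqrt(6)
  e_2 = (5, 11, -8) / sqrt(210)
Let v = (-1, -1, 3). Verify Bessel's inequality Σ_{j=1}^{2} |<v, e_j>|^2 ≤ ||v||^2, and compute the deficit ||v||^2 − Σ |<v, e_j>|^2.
Σ |<v, e_j>|^2 = 72/7; ||v||^2 = 11; deficit = 5/7

Write each e_j = u_j / sqrt(<u_j, u_j>) where u_j is the displayed integer vector. Then <v, e_j> = <v, u_j> / sqrt(<u_j, u_j>), so |<v, e_j>|^2 = <v, u_j>^2 / <u_j, u_j>.
Coefficients: <v, e_1> = 4/sqrt(6), <v, e_2> = -40/sqrt(210).
Square and sum: Σ |<v, e_j>|^2 = 72/7.
Compute ||v||^2 = v·v = 11.
Deficit = 11 − 72/7 = 5/7 ≥ 0, confirming Bessel's inequality. (The deficit equals ||v − Σ <v,e_j> e_j||^2, the squared distance from v to span{e_j}.)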